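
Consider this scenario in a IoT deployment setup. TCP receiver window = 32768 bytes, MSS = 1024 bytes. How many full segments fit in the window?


Given: RWND = 32768 bytes, MSS = 1024 bytes
Full segments = floor(RWND / MSS)
Full segments = floor(32768 / 1024)
Full segments = floor(32.0) = 32

32


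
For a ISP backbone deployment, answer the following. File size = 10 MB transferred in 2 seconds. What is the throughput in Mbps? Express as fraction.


Given: file = 10 MB, time = 2 s
File in Mb = 10 * 8 = 80 Mb
Throughput = 80 / 2 Mbps
Throughput = 40 Mbps

40


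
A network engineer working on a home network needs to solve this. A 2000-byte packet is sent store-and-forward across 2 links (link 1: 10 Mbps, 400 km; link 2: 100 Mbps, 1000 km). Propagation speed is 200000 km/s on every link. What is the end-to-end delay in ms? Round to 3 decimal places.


Packet = 2000 bytes = 16000 bits. Store-and-forward: sum (t_trans + t_prop) per link.
Link 1: t_trans = 16000/(10*10^6) s = 1.6000 ms; t_prop = 400/200000 s = 2.0000 ms; subtotal = 3.6000 ms
Link 2: t_trans = 16000/(100*10^6) s = 0.1600 ms; t_prop = 1000/200000 s = 5.0000 ms; subtotal = 5.1600 ms
End-to-end = 3.6000 + 5.1600 = 8.7600 ms -> 8.760 ms (3 dp)

8.760


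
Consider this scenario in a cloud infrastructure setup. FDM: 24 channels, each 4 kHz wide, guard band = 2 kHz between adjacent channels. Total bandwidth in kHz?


Given: 24 channels, 4 kHz each, guard = 2 kHz
Channel bandwidth = 24 * 4 = 96 kHz
Guard bands = 23 gaps * 2 kHz = 46 kHz
Total = 96 + 46 = 142 kHz

142


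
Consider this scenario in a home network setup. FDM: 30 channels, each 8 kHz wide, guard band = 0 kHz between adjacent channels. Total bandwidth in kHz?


Given: 30 channels, 8 kHz each, guard = 0 kHz
Channel bandwidth = 30 * 8 = 240 kHz
Guard bands = 29 gaps * 0 kHz = 0 kHz
Total = 240 + 0 = 240 kHz

240


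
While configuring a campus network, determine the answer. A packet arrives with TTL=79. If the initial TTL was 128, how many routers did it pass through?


Given: initial TTL = 128, received TTL = 79
Hops = initial TTL - received TTL
Hops = 128 - 79 = 49

49


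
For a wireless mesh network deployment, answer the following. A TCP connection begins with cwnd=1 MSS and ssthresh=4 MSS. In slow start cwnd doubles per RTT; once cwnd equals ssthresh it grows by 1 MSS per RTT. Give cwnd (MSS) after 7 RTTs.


RTT 0: cwnd = 1 MSS (initial)
RTT 1: cwnd = 2 MSS (slow start, doubled)
RTT 2: cwnd = 4 MSS (slow start, doubled)
RTT 3: cwnd = 5 MSS (congestion avoidance, +1)
RTT 4: cwnd = 6 MSS (congestion avoidance, +1)
RTT 5: cwnd = 7 MSS (congestion avoidance, +1)
RTT 6: cwnd = 8 MSS (congestion avoidance, +1)
RTT 7: cwnd = 9 MSS (congestion avoidance, +1)

9


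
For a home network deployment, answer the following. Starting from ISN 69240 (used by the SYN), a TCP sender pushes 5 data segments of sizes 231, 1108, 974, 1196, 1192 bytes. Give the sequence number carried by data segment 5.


The SYN occupies sequence number ISN = 69240, so the first data byte is ISN + 1 = 69241.
SEQ of data segment i = (ISN + 1) + sum of payload sizes of segments 1..i-1.
Segment 1: SEQ = 69241, payload = 231 bytes
Segment 2: SEQ = 69472, payload = 1108 bytes
Segment 3: SEQ = 70580, payload = 974 bytes
Segment 4: SEQ = 71554, payload = 1196 bytes
Segment 5: SEQ = 72750, payload = 1192 bytes
SEQ of segment 5 = 69241 + 231 + 1108 + 974 + 1196 = 72750

72750


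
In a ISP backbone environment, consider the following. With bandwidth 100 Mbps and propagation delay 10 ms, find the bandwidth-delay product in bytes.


Given: bandwidth = 100 Mbps, delay = 10 ms
BDP in bits = 100 * 10^6 * 10 / 1000
BDP in bits = 1000000
BDP in bytes = 1000000 / 8 = 125000

125000


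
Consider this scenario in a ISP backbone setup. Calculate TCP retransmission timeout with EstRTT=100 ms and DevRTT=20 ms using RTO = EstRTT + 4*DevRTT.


Given: EstRTT = 100 ms, DevRTT = 20 ms
Timeout = EstRTT + 4 * DevRTT
4 * DevRTT = 4 * 20 = 80
Timeout = 100 + 80 = 180 ms

180


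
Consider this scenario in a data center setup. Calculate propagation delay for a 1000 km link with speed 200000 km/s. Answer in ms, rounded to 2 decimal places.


Given: distance = 1000 km, speed = 200000 km/s
Delay = distance / speed = 1000 / 200000 seconds
Delay in ms = 1000 * 1000 / 200000
Delay = 5.0000 ms
Rounded to 2 dp = 5.00 ms

5.00


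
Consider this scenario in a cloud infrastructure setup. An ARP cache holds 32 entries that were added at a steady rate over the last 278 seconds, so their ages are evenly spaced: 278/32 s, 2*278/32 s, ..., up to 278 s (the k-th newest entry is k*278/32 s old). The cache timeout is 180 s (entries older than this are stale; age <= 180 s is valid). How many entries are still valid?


Ages are k * 278/32 s for k = 1..32 (spacing = 8.6875 s).
Entry k is valid iff k * 278/32 <= 180 iff k <= 32 * 180 / 278 = 20.7194
n_valid = floor(20.7194) = 20
(n_stale = 32 - 20 = 12)

20


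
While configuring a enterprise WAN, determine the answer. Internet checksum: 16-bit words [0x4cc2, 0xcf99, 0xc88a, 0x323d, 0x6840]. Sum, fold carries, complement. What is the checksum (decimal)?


Given words: [0x4cc2, 0xcf99, 0xc88a, 0x323d, 0x6840]
Step 1: Sum all words
Raw sum = 19650 + 53145 + 51338 + 12861 + 26688 = 163682
Step 2: Fold carry: (32610 + 2) = 32612
One's complement = ~32612 & 0xFFFF = 32923

32923


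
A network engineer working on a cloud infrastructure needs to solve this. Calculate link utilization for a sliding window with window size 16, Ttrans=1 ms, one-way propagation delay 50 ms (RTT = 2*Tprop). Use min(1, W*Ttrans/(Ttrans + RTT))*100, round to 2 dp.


Given: W = 16, Ttrans = 1 ms, RTT = 100 ms (= 2 * Tprop, Tprop = 50 ms)
Cycle time = Ttrans + RTT = 1 + 100 = 101 ms (first packet sent until its ACK returns)
W * Ttrans = 16 * 1 = 16 ms of sending per cycle
W * Ttrans / (Ttrans + RTT) = 16 / 101 = 0.158416
U = min(1, 0.158416) = 0.158416
U% = 15.84%

15.84


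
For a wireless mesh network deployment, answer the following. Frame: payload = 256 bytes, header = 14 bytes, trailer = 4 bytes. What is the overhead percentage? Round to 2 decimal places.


Given: payload = 256 B, header = 14 B, trailer = 4 B
Overhead bytes = header + trailer = 14 + 4 = 18
Total frame = payload + overhead = 256 + 18 = 274
Overhead % = 18 / 274 * 100 = 6.5693% -> 6.57% (2 dp)

6.57


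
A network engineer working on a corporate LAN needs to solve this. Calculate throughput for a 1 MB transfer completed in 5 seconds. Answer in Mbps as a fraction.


Given: file = 1 MB, time = 5 s
File in Mb = 1 * 8 = 8 Mb
Throughput = 8 / 5 Mbps
Throughput = 8/5 Mbps

8/5


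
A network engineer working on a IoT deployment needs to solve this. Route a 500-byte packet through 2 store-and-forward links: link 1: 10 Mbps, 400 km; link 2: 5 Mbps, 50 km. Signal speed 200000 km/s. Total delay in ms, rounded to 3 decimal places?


Packet = 500 bytes = 4000 bits. Store-and-forward: sum (t_trans + t_prop) per link.
Link 1: t_trans = 4000/(10*10^6) s = 0.4000 ms; t_prop = 400/200000 s = 2.0000 ms; subtotal = 2.4000 ms
Link 2: t_trans = 4000/(5*10^6) s = 0.8000 ms; t_prop = 50/200000 s = 0.2500 ms; subtotal = 1.0500 ms
End-to-end = 2.4000 + 1.0500 = 3.4500 ms -> 3.450 ms (3 dp)

3.450


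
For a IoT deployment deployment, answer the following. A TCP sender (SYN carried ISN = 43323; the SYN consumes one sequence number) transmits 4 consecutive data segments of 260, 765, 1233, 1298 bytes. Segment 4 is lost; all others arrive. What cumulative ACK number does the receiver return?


SYN uses sequence number 43323; first data byte = ISN + 1 = 43324.
Segment 1: SEQ = 43324, len = 260 B, covers [43324, 43583]
Segment 2: SEQ = 43584, len = 765 B, covers [43584, 44348]
Segment 3: SEQ = 44349, len = 1233 B, covers [44349, 45581]
Segment 4: SEQ = 45582, len = 1298 B, covers [45582, 46879] [LOST]
In-order data received: bytes [43324, 45581] (segments 1..3).
Segment 4 missing -> gap begins at byte 45582.
Cumulative ACK = next expected in-order byte = 43324 + 260 + 765 + 1233 = 45582

45582


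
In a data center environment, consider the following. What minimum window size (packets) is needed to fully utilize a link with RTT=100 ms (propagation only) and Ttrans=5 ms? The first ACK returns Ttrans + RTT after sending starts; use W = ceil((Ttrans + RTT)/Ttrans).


Given: Ttrans = 5 ms, RTT = 100 ms (= 2 * Tprop, Tprop = 50 ms)
Time until first ACK returns = Ttrans + RTT = 5 + 100 = 105 ms
Need W * Ttrans >= Ttrans + RTT  ->  W >= (Ttrans + RTT) / Ttrans
(Ttrans + RTT) / Ttrans = 105 / 5 = 21
W_min = ceil(21) = 21

21


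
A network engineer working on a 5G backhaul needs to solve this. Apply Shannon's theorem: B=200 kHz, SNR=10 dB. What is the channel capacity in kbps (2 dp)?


Given: B = 200 kHz, SNR = 10 dB
SNR linear = 10^(10/10) = 10
1 + SNR = 11
log2(11) = 3.4594316186
C = 200 * 1000 * 3.4594316186 = 691886.3237 bps
C = 691.886324 kbps -> 691.89 kbps (2 dp)

691.89


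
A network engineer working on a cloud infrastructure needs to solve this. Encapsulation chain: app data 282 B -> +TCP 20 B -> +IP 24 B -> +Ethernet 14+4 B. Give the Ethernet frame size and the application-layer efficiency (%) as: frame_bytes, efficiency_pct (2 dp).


TCP segment = 282 + 20 = 302 B
IP packet = 302 + 24 = 326 B
Ethernet frame = 326 + 14 + 4 = 344 B
Efficiency = app / frame = 282 / 344 = 0.819767 = 81.9767% -> 81.98% (2 dp)

344, 81.98


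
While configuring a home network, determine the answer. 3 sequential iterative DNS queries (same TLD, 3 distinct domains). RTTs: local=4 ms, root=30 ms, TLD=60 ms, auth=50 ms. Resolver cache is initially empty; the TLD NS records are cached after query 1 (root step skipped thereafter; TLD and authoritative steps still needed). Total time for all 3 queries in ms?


Lookup 1 (cold cache): local + root + TLD + auth = 4 + 30 + 60 + 50 = 144 ms
Lookups 2..3 (TLD NS cached -> skip root; new domain -> still ask TLD and auth): local + TLD + auth = 4 + 60 + 50 = 114 ms each
Remaining 2 lookups: 2 * 114 = 228 ms
Total = 144 + 228 = 372 ms

372


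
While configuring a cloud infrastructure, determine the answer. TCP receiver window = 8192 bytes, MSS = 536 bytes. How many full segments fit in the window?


Given: RWND = 8192 bytes, MSS = 536 bytes
Full segments = floor(RWND / MSS)
Full segments = floor(8192 / 536)
Full segments = floor(15.2836) = 15

15


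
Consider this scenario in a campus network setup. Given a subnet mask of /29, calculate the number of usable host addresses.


Given: subnet mask /29
Host bits = 32 - 29 = 3
Total addresses = 2^3 = 8
Usable hosts = 8 - 2 (network + broadcast) = 6

6


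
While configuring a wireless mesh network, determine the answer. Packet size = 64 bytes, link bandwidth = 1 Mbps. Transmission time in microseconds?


Given: packet = 64 bytes, bandwidth = 1 Mbps
Packet in bits = 64 * 8 = 512 bits
Bandwidth = 1 * 10^6 = 1000000 bps
Time = 512 / 1000000 seconds
Time in us = 512 * 10^6 / 1000000 = 512

512


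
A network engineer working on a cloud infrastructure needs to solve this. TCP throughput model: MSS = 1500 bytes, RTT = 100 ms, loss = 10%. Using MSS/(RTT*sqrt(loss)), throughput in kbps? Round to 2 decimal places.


Given: MSS = 1500 bytes, RTT = 100 ms, loss = 10%
RTT in seconds = 100 / 1000 = 0.1
Loss rate = 10% = 0.1
sqrt(loss) = sqrt(0.1) = 0.316227766017
Throughput (bytes/s) = 1500 / (0.1 * 0.316227766017) = 47434.1649
Throughput (kbps) = 47434.1649 * 8 / 1000 = 379.473319 -> 379.47 kbps (2 dp)

379.47


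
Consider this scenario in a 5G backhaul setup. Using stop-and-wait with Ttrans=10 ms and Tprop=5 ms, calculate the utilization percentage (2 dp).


Given: Ttrans = 10 ms, Tprop = 5 ms
RTT = 2 * Tprop = 2 * 5 = 10 ms
U = Ttrans / (Ttrans + RTT)
U = 10 / (10 + 10)
U = 10 / 20 = 0.5
U% = 50.00%

50.00


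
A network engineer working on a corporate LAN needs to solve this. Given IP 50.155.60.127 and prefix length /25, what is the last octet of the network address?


Given: IP = 50.155.60.127, prefix = /25
Subnet mask = 255.255.255.128
Last octet of IP: 127
Last octet of mask: 128
Network last octet = 127 AND 128 = 0

0


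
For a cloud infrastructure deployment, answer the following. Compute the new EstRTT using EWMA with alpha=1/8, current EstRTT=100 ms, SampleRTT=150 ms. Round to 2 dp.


Given: EstRTT = 100 ms, SampleRTT = 150 ms, alpha = 1/8
New EstRTT = (1 - alpha) * EstRTT + alpha * SampleRTT
(7/8) * 100 = 87.5
(1/8) * 150 = 18.75
New EstRTT = 87.5 + 18.75 = 106.25 ms -> 106.25 ms (2 dp)

106.25


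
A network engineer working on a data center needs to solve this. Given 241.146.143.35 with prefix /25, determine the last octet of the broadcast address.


Given: IP = 241.146.143.35, prefix = /25
Host bits = 32 - 25 = 7
Network last octet = 35 AND mask = 0
Host part size = 2^7 - 1 = 127
Broadcast last octet = 0 OR 127 = 127

127


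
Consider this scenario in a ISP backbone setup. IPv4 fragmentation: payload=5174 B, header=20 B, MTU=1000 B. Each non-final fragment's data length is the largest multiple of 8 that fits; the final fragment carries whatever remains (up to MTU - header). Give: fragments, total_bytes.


Max data per non-final fragment = floor((MTU - header)/8)*8 = floor((1000 - 20)/8)*8 = floor(980/8)*8 = 976 B
Final fragment needs no 8-byte alignment: it can carry up to MTU - header = 980 B
Non-final fragments needed = ceil((payload - 980) / 976) = ceil(4194/976) = ceil(4.2971) = 5
Number of fragments = 5 + 1 = 6
Fragment sizes (data): 5 * 976 B + 294 B (last, 294 <= 980 OK)
Total bytes sent = payload + n_frags * header = 5174 + 6*20 = 5174 + 120 = 5294 B

6, 5294


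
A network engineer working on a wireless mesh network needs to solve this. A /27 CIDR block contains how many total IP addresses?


Given: CIDR prefix /27
Host bits = 32 - 27 = 5
Total addresses = 2^5 = 32

32


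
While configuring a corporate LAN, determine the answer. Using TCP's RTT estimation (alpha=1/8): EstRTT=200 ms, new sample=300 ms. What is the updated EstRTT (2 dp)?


Given: EstRTT = 200 ms, SampleRTT = 300 ms, alpha = 1/8
New EstRTT = (1 - alpha) * EstRTT + alpha * SampleRTT
(7/8) * 200 = 175
(1/8) * 300 = 37.5
New EstRTT = 175 + 37.5 = 212.5 ms -> 212.50 ms (2 dp)

212.50


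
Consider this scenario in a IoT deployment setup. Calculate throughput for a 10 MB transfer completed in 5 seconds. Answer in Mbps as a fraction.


Given: file = 10 MB, time = 5 s
File in Mb = 10 * 8 = 80 Mb
Throughput = 80 / 5 Mbps
Throughput = 16 Mbps

16


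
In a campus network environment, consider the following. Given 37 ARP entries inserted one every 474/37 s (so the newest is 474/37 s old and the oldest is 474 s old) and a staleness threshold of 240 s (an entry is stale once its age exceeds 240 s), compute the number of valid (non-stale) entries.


Ages are k * 474/37 s for k = 1..37 (spacing = 12.8108 s).
Entry k is valid iff k * 474/37 <= 240 iff k <= 37 * 240 / 474 = 18.7342
n_valid = floor(18.7342) = 18
(n_stale = 37 - 18 = 19)

18


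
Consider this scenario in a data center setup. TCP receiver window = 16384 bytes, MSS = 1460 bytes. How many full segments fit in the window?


Given: RWND = 16384 bytes, MSS = 1460 bytes
Full segments = floor(RWND / MSS)
Full segments = floor(16384 / 1460)
Full segments = floor(11.2219) = 11

11


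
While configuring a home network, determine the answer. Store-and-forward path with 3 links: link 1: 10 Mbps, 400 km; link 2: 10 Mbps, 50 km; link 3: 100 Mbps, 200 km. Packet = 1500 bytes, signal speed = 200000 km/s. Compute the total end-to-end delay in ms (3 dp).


Packet = 1500 bytes = 12000 bits. Store-and-forward: sum (t_trans + t_prop) per link.
Link 1: t_trans = 12000/(10*10^6) s = 1.2000 ms; t_prop = 400/200000 s = 2.0000 ms; subtotal = 3.2000 ms
Link 2: t_trans = 12000/(10*10^6) s = 1.2000 ms; t_prop = 50/200000 s = 0.2500 ms; subtotal = 1.4500 ms
Link 3: t_trans = 12000/(100*10^6) s = 0.1200 ms; t_prop = 200/200000 s = 1.0000 ms; subtotal = 1.1200 ms
End-to-end = 3.2000 + 1.4500 + 1.1200 = 5.7700 ms -> 5.770 ms (3 dp)

5.770


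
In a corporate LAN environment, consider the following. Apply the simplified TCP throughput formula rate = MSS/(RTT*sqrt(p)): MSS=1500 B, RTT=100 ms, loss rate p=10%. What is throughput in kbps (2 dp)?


Given: MSS = 1500 bytes, RTT = 100 ms, loss = 10%
RTT in seconds = 100 / 1000 = 0.1
Loss rate = 10% = 0.1
sqrt(loss) = sqrt(0.1) = 0.316227766017
Throughput (bytes/s) = 1500 / (0.1 * 0.316227766017) = 47434.1649
Throughput (kbps) = 47434.1649 * 8 / 1000 = 379.473319 -> 379.47 kbps (2 dp)

379.47


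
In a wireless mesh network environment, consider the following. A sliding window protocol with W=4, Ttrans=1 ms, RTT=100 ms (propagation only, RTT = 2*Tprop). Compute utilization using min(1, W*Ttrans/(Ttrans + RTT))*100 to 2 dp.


Given: W = 4, Ttrans = 1 ms, RTT = 100 ms (= 2 * Tprop, Tprop = 50 ms)
Cycle time = Ttrans + RTT = 1 + 100 = 101 ms (first packet sent until its ACK returns)
W * Ttrans = 4 * 1 = 4 ms of sending per cycle
W * Ttrans / (Ttrans + RTT) = 4 / 101 = 0.039604
U = min(1, 0.039604) = 0.039604
U% = 3.96%

3.96


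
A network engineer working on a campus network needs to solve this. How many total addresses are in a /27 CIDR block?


Given: CIDR prefix /27
Host bits = 32 - 27 = 5
Total addresses = 2^5 = 32

32


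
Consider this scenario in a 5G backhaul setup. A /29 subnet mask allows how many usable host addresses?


Given: subnet mask /29
Host bits = 32 - 29 = 3
Total addresses = 2^3 = 8
Usable hosts = 8 - 2 (network + broadcast) = 6

6


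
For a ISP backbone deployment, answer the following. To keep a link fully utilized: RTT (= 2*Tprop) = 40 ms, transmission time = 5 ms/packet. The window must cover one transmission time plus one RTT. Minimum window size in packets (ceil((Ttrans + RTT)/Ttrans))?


Given: Ttrans = 5 ms, RTT = 40 ms (= 2 * Tprop, Tprop = 20 ms)
Time until first ACK returns = Ttrans + RTT = 5 + 40 = 45 ms
Need W * Ttrans >= Ttrans + RTT  ->  W >= (Ttrans + RTT) / Ttrans
(Ttrans + RTT) / Ttrans = 45 / 5 = 9
W_min = ceil(9) = 9

9


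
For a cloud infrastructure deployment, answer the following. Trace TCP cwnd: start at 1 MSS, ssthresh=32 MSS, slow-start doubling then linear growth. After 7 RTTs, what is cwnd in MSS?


RTT 0: cwnd = 1 MSS (initial)
RTT 1: cwnd = 2 MSS (slow start, doubled)
RTT 2: cwnd = 4 MSS (slow start, doubled)
RTT 3: cwnd = 8 MSS (slow start, doubled)
RTT 4: cwnd = 16 MSS (slow start, doubled)
RTT 5: cwnd = 32 MSS (slow start, doubled)
RTT 6: cwnd = 33 MSS (congestion avoidance, +1)
RTT 7: cwnd = 34 MSS (congestion avoidance, +1)

34


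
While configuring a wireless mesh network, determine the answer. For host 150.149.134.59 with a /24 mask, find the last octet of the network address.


Given: IP = 150.149.134.59, prefix = /24
Subnet mask = 255.255.255.0
Last octet of IP: 59
Last octet of mask: 0
Network last octet = 59 AND 0 = 0

0


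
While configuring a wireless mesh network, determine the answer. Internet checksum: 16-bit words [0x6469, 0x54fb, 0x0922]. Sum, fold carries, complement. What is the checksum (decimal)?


Given words: [0x6469, 0x54fb, 0x0922]
Step 1: Sum all words
Raw sum = 25705 + 21755 + 2338 = 49798
One's complement = ~49798 & 0xFFFF = 15737

15737


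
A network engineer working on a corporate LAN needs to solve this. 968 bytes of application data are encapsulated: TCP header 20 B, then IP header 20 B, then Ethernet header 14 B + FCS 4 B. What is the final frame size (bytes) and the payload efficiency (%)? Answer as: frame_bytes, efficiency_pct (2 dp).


TCP segment = 968 + 20 = 988 B
IP packet = 988 + 20 = 1008 B
Ethernet frame = 1008 + 14 + 4 = 1026 B
Efficiency = app / frame = 968 / 1026 = 0.943470 = 94.3470% -> 94.35% (2 dp)

1026, 94.35


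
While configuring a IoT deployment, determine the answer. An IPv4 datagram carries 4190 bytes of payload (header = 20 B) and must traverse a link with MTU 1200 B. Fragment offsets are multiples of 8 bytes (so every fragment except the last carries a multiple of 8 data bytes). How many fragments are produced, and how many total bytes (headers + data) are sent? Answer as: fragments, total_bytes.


Max data per non-final fragment = floor((MTU - header)/8)*8 = floor((1200 - 20)/8)*8 = floor(1180/8)*8 = 1176 B
Final fragment needs no 8-byte alignment: it can carry up to MTU - header = 1180 B
Non-final fragments needed = ceil((payload - 1180) / 1176) = ceil(3010/1176) = ceil(2.5595) = 3
Number of fragments = 3 + 1 = 4
Fragment sizes (data): 3 * 1176 B + 662 B (last, 662 <= 1180 OK)
Total bytes sent = payload + n_frags * header = 4190 + 4*20 = 4190 + 80 = 4270 B

4, 4270


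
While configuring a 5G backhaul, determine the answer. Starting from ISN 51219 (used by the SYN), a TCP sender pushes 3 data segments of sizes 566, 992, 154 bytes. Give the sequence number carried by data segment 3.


The SYN occupies sequence number ISN = 51219, so the first data byte is ISN + 1 = 51220.
SEQ of data segment i = (ISN + 1) + sum of payload sizes of segments 1..i-1.
Segment 1: SEQ = 51220, payload = 566 bytes
Segment 2: SEQ = 51786, payload = 992 bytes
Segment 3: SEQ = 52778, payload = 154 bytes
SEQ of segment 3 = 51220 + 566 + 992 = 52778

52778


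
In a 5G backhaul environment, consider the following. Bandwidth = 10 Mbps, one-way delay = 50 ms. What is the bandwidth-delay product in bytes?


Given: bandwidth = 10 Mbps, delay = 50 ms
BDP in bits = 10 * 10^6 * 50 / 1000
BDP in bits = 500000
BDP in bytes = 500000 / 8 = 62500

62500


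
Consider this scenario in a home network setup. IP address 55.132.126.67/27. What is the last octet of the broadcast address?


Given: IP = 55.132.126.67, prefix = /27
Host bits = 32 - 27 = 5
Network last octet = 67 AND mask = 64
Host part size = 2^5 - 1 = 31
Broadcast last octet = 64 OR 31 = 95

95


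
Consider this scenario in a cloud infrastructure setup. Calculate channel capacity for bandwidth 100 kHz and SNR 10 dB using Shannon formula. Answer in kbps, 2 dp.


Given: B = 100 kHz, SNR = 10 dB
SNR linear = 10^(10/10) = 10
1 + SNR = 11
log2(11) = 3.4594316186
C = 100 * 1000 * 3.4594316186 = 345943.1619 bps
C = 345.943162 kbps -> 345.94 kbps (2 dp)

345.94


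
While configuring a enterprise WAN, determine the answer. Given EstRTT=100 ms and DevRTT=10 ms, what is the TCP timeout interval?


Given: EstRTT = 100 ms, DevRTT = 10 ms
Timeout = EstRTT + 4 * DevRTT
4 * DevRTT = 4 * 10 = 40
Timeout = 100 + 40 = 140 ms

140


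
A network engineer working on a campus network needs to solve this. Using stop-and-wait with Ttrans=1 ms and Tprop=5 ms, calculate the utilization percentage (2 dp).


Given: Ttrans = 1 ms, Tprop = 5 ms
RTT = 2 * Tprop = 2 * 5 = 10 ms
U = Ttrans / (Ttrans + RTT)
U = 1 / (1 + 10)
U = 1 / 11 = 0.090909
U% = 9.09%

9.09


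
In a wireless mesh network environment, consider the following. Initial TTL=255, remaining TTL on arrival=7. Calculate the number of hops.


Given: initial TTL = 255, received TTL = 7
Hops = initial TTL - received TTL
Hops = 255 - 7 = 248

248


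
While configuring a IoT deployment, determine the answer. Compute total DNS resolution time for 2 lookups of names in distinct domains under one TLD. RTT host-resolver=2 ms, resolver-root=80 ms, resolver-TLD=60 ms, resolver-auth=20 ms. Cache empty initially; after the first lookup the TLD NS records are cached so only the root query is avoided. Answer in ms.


Lookup 1 (cold cache): local + root + TLD + auth = 2 + 80 + 60 + 20 = 162 ms
Lookups 2..2 (TLD NS cached -> skip root; new domain -> still ask TLD and auth): local + TLD + auth = 2 + 60 + 20 = 82 ms each
Remaining 1 lookups: 1 * 82 = 82 ms
Total = 162 + 82 = 244 ms

244


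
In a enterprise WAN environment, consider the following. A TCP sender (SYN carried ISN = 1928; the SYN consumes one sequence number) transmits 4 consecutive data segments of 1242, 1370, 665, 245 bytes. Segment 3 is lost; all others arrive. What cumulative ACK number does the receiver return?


SYN uses sequence number 1928; first data byte = ISN + 1 = 1929.
Segment 1: SEQ = 1929, len = 1242 B, covers [1929, 3170]
Segment 2: SEQ = 3171, len = 1370 B, covers [3171, 4540]
Segment 3: SEQ = 4541, len = 665 B, covers [4541, 5205] [LOST]
Segment 4: SEQ = 5206, len = 245 B, covers [5206, 5450]
In-order data received: bytes [1929, 4540] (segments 1..2).
Segment 3 missing -> gap begins at byte 4541; later segments buffered out of order.
Cumulative ACK = next expected in-order byte = 1929 + 1242 + 1370 = 4541

4541


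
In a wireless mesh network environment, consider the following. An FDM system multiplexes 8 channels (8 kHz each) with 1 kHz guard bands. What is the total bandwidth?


Given: 8 channels, 8 kHz each, guard = 1 kHz
Channel bandwidth = 8 * 8 = 64 kHz
Guard bands = 7 gaps * 1 kHz = 7 kHz
Total = 64 + 7 = 71 kHz

71


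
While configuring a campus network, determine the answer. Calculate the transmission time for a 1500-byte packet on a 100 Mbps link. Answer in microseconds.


Given: packet = 1500 bytes, bandwidth = 100 Mbps
Packet in bits = 1500 * 8 = 12000 bits
Bandwidth = 100 * 10^6 = 100000000 bps
Time = 12000 / 100000000 seconds
Time in us = 12000 * 10^6 / 100000000 = 120

120


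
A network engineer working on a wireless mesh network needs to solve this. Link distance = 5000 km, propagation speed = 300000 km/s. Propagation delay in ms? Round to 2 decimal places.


Given: distance = 5000 km, speed = 300000 km/s
Delay = distance / speed = 5000 / 300000 seconds
Delay in ms = 5000 * 1000 / 300000
Delay = 16.6667 ms
Rounded to 2 dp = 16.67 ms

16.67


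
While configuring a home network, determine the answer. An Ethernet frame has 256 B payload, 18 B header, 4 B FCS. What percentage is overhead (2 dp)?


Given: payload = 256 B, header = 18 B, trailer = 4 B
Overhead bytes = header + trailer = 18 + 4 = 22
Total frame = payload + overhead = 256 + 22 = 278
Overhead % = 22 / 278 * 100 = 7.9137% -> 7.91% (2 dp)

7.91


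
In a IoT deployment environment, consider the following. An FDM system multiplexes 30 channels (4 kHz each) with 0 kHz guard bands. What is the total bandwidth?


Given: 30 channels, 4 kHz each, guard = 0 kHz
Channel bandwidth = 30 * 4 = 120 kHz
Guard bands = 29 gaps * 0 kHz = 0 kHz
Total = 120 + 0 = 120 kHz

120


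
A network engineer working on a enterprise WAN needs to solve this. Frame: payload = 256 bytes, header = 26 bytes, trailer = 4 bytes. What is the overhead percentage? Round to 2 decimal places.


Given: payload = 256 B, header = 26 B, trailer = 4 B
Overhead bytes = header + trailer = 26 + 4 = 30
Total frame = payload + overhead = 256 + 30 = 286
Overhead % = 30 / 286 * 100 = 10.4895% -> 10.49% (2 dp)

10.49


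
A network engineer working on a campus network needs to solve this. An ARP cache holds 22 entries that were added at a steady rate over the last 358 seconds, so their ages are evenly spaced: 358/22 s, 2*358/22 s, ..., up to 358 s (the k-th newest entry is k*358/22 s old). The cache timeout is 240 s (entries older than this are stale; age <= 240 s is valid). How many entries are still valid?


Ages are k * 358/22 s for k = 1..22 (spacing = 16.2727 s).
Entry k is valid iff k * 358/22 <= 240 iff k <= 22 * 240 / 358 = 14.7486
n_valid = floor(14.7486) = 14
(n_stale = 22 - 14 = 8)

14


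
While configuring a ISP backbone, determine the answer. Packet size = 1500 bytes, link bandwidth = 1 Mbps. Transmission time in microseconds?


Given: packet = 1500 bytes, bandwidth = 1 Mbps
Packet in bits = 1500 * 8 = 12000 bits
Bandwidth = 1 * 10^6 = 1000000 bps
Time = 12000 / 1000000 seconds
Time in us = 12000 * 10^6 / 1000000 = 12000

12000


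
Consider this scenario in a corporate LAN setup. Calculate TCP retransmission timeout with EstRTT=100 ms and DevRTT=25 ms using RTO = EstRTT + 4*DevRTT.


Given: EstRTT = 100 ms, DevRTT = 25 ms
Timeout = EstRTT + 4 * DevRTT
4 * DevRTT = 4 * 25 = 100
Timeout = 100 + 100 = 200 ms

200


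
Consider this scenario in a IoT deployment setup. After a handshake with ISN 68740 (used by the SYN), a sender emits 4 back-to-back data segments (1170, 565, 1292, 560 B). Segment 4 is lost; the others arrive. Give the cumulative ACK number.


SYN uses sequence number 68740; first data byte = ISN + 1 = 68741.
Segment 1: SEQ = 68741, len = 1170 B, covers [68741, 69910]
Segment 2: SEQ = 69911, len = 565 B, covers [69911, 70475]
Segment 3: SEQ = 70476, len = 1292 B, covers [70476, 71767]
Segment 4: SEQ = 71768, len = 560 B, covers [71768, 72327] [LOST]
In-order data received: bytes [68741, 71767] (segments 1..3).
Segment 4 missing -> gap begins at byte 71768.
Cumulative ACK = next expected in-order byte = 68741 + 1170 + 565 + 1292 = 71768

71768


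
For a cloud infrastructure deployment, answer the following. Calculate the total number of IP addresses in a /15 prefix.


Given: CIDR prefix /15
Host bits = 32 - 15 = 17
Total addresses = 2^17 = 131072

131072


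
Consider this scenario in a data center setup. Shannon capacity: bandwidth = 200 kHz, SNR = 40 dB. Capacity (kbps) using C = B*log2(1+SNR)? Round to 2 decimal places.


Given: B = 200 kHz, SNR = 40 dB
SNR linear = 10^(40/10) = 10000
1 + SNR = 10001
log2(10001) = 13.2878566418
C = 200 * 1000 * 13.2878566418 = 2657571.3284 bps
C = 2657.571328 kbps -> 2657.57 kbps (2 dp)

2657.57


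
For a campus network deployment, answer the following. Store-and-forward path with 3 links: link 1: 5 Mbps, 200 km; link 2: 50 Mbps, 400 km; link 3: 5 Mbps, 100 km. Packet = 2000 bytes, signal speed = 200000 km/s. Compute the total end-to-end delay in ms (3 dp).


Packet = 2000 bytes = 16000 bits. Store-and-forward: sum (t_trans + t_prop) per link.
Link 1: t_trans = 16000/(5*10^6) s = 3.2000 ms; t_prop = 200/200000 s = 1.0000 ms; subtotal = 4.2000 ms
Link 2: t_trans = 16000/(50*10^6) s = 0.3200 ms; t_prop = 400/200000 s = 2.0000 ms; subtotal = 2.3200 ms
Link 3: t_trans = 16000/(5*10^6) s = 3.2000 ms; t_prop = 100/200000 s = 0.5000 ms; subtotal = 3.7000 ms
End-to-end = 4.2000 + 2.3200 + 3.7000 = 10.2200 ms -> 10.220 ms (3 dp)

10.220


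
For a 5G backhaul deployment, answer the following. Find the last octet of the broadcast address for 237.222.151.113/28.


Given: IP = 237.222.151.113, prefix = /28
Host bits = 32 - 28 = 4
Network last octet = 113 AND mask = 112
Host part size = 2^4 - 1 = 15
Broadcast last octet = 112 OR 15 = 127

127


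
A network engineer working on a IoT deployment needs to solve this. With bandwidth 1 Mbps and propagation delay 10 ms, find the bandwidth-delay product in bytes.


Given: bandwidth = 1 Mbps, delay = 10 ms
BDP in bits = 1 * 10^6 * 10 / 1000
BDP in bits = 10000
BDP in bytes = 10000 / 8 = 1250

1250


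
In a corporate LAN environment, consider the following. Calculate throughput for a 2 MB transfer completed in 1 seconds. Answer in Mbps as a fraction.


Given: file = 2 MB, time = 1 s
File in Mb = 2 * 8 = 16 Mb
Throughput = 16 / 1 Mbps
Throughput = 16 Mbps

16


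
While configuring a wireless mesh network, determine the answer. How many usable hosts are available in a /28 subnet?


Given: subnet mask /28
Host bits = 32 - 28 = 4
Total addresses = 2^4 = 16
Usable hosts = 16 - 2 (network + broadcast) = 14

14


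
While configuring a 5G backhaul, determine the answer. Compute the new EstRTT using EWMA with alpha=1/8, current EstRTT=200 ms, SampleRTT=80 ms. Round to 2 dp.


Given: EstRTT = 200 ms, SampleRTT = 80 ms, alpha = 1/8
New EstRTT = (1 - alpha) * EstRTT + alpha * SampleRTT
(7/8) * 200 = 175
(1/8) * 80 = 10
New EstRTT = 175 + 10 = 185 ms -> 185.00 ms (2 dp)

185.00


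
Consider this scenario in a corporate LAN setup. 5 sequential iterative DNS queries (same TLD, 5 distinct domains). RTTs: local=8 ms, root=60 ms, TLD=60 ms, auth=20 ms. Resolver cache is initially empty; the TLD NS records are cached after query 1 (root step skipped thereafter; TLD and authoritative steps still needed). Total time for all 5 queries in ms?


Lookup 1 (cold cache): local + root + TLD + auth = 8 + 60 + 60 + 20 = 148 ms
Lookups 2..5 (TLD NS cached -> skip root; new domain -> still ask TLD and auth): local + TLD + auth = 8 + 60 + 20 = 88 ms each
Remaining 4 lookups: 4 * 88 = 352 ms
Total = 148 + 352 = 500 ms

500


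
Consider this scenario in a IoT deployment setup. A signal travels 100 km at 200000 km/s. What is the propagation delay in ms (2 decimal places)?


Given: distance = 100 km, speed = 200000 km/s
Delay = distance / speed = 100 / 200000 seconds
Delay in ms = 100 * 1000 / 200000
Delay = 0.5000 ms
Rounded to 2 dp = 0.50 ms

0.50


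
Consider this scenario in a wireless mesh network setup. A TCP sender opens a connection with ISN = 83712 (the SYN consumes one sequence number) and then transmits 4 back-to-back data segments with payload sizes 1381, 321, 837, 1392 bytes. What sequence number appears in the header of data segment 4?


The SYN occupies sequence number ISN = 83712, so the first data byte is ISN + 1 = 83713.
SEQ of data segment i = (ISN + 1) + sum of payload sizes of segments 1..i-1.
Segment 1: SEQ = 83713, payload = 1381 bytes
Segment 2: SEQ = 85094, payload = 321 bytes
Segment 3: SEQ = 85415, payload = 837 bytes
Segment 4: SEQ = 86252, payload = 1392 bytes
SEQ of segment 4 = 83713 + 1381 + 321 + 837 = 86252

86252


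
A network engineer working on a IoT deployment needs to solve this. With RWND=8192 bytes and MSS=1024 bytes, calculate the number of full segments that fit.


Given: RWND = 8192 bytes, MSS = 1024 bytes
Full segments = floor(RWND / MSS)
Full segments = floor(8192 / 1024)
Full segments = floor(8.0) = 8

8


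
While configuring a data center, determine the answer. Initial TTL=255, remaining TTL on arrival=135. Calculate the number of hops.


Given: initial TTL = 255, received TTL = 135
Hops = initial TTL - received TTL
Hops = 255 - 135 = 120

120


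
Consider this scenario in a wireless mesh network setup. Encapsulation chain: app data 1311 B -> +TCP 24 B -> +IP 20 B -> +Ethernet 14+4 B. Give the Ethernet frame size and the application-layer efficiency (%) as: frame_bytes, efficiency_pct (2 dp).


TCP segment = 1311 + 24 = 1335 B
IP packet = 1335 + 20 = 1355 B
Ethernet frame = 1355 + 14 + 4 = 1373 B
Efficiency = app / frame = 1311 / 1373 = 0.954843 = 95.4843% -> 95.48% (2 dp)

1373, 95.48


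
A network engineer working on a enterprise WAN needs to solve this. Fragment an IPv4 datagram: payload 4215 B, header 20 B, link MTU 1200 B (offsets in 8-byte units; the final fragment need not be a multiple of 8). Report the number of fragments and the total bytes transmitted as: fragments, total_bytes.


Max data per non-final fragment = floor((MTU - header)/8)*8 = floor((1200 - 20)/8)*8 = floor(1180/8)*8 = 1176 B
Final fragment needs no 8-byte alignment: it can carry up to MTU - header = 1180 B
Non-final fragments needed = ceil((payload - 1180) / 1176) = ceil(3035/1176) = ceil(2.5808) = 3
Number of fragments = 3 + 1 = 4
Fragment sizes (data): 3 * 1176 B + 687 B (last, 687 <= 1180 OK)
Total bytes sent = payload + n_frags * header = 4215 + 4*20 = 4215 + 80 = 4295 B

4, 4295


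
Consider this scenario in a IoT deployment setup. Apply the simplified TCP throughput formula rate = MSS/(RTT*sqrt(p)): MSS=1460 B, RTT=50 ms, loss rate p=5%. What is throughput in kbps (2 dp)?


Given: MSS = 1460 bytes, RTT = 50 ms, loss = 5%
RTT in seconds = 50 / 1000 = 0.05
Loss rate = 5% = 0.05
sqrt(loss) = sqrt(0.05) = 0.223606797750
Throughput (bytes/s) = 1460 / (0.05 * 0.223606797750) = 130586.3699
Throughput (kbps) = 130586.3699 * 8 / 1000 = 1044.690959 -> 1044.69 kbps (2 dp)

1044.69


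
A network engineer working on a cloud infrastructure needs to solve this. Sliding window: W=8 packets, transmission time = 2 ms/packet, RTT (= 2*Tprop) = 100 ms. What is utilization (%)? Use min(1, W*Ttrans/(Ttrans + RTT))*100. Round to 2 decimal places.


Given: W = 8, Ttrans = 2 ms, RTT = 100 ms (= 2 * Tprop, Tprop = 50 ms)
Cycle time = Ttrans + RTT = 2 + 100 = 102 ms (first packet sent until its ACK returns)
W * Ttrans = 8 * 2 = 16 ms of sending per cycle
W * Ttrans / (Ttrans + RTT) = 16 / 102 = 0.156863
U = min(1, 0.156863) = 0.156863
U% = 15.69%

15.69


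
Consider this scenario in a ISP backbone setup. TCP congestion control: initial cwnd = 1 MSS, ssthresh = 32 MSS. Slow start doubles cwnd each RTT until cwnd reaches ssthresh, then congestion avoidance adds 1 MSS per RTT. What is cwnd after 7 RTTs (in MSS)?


RTT 0: cwnd = 1 MSS (initial)
RTT 1: cwnd = 2 MSS (slow start, doubled)
RTT 2: cwnd = 4 MSS (slow start, doubled)
RTT 3: cwnd = 8 MSS (slow start, doubled)
RTT 4: cwnd = 16 MSS (slow start, doubled)
RTT 5: cwnd = 32 MSS (slow start, doubled)
RTT 6: cwnd = 33 MSS (congestion avoidance, +1)
RTT 7: cwnd = 34 MSS (congestion avoidance, +1)

34


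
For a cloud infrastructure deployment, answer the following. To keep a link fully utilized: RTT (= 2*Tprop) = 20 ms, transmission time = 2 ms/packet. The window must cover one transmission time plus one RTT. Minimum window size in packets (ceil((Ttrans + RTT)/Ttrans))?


Given: Ttrans = 2 ms, RTT = 20 ms (= 2 * Tprop, Tprop = 10 ms)
Time until first ACK returns = Ttrans + RTT = 2 + 20 = 22 ms
Need W * Ttrans >= Ttrans + RTT  ->  W >= (Ttrans + RTT) / Ttrans
(Ttrans + RTT) / Ttrans = 22 / 2 = 11
W_min = ceil(11) = 11

11


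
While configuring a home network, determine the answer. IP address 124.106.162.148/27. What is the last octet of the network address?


Given: IP = 124.106.162.148, prefix = /27
Subnet mask = 255.255.255.224
Last octet of IP: 148
Last octet of mask: 224
Network last octet = 148 AND 224 = 128

128


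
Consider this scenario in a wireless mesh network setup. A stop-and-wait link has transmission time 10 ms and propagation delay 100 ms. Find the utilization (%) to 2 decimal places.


Given: Ttrans = 10 ms, Tprop = 100 ms
RTT = 2 * Tprop = 2 * 100 = 200 ms
U = Ttrans / (Ttrans + RTT)
U = 10 / (10 + 200)
U = 10 / 210 = 0.047619
U% = 4.76%

4.76


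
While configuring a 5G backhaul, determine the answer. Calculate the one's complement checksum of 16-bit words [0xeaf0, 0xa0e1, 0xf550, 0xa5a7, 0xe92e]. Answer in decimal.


Given words: [0xeaf0, 0xa0e1, 0xf550, 0xa5a7, 0xe92e]
Step 1: Sum all words
Raw sum = 60144 + 41185 + 62800 + 42407 + 59694 = 266230
Step 2: Fold carry: (4086 + 4) = 4090
One's complement = ~4090 & 0xFFFF = 61445

61445


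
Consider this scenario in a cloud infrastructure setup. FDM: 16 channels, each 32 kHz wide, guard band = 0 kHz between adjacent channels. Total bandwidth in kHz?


Given: 16 channels, 32 kHz each, guard = 0 kHz
Channel bandwidth = 16 * 32 = 512 kHz
Guard bands = 15 gaps * 0 kHz = 0 kHz
Total = 512 + 0 = 512 kHz

512


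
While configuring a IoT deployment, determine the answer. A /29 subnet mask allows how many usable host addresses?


Given: subnet mask /29
Host bits = 32 - 29 = 3
Total addresses = 2^3 = 8
Usable hosts = 8 - 2 (network + broadcast) = 6

6


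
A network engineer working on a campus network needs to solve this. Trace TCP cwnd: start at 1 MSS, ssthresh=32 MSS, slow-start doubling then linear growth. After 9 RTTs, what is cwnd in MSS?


RTT 0: cwnd = 1 MSS (initial)
RTT 1: cwnd = 2 MSS (slow start, doubled)
RTT 2: cwnd = 4 MSS (slow start, doubled)
RTT 3: cwnd = 8 MSS (slow start, doubled)
RTT 4: cwnd = 16 MSS (slow start, doubled)
RTT 5: cwnd = 32 MSS (slow start, doubled)
RTT 6: cwnd = 33 MSS (congestion avoidance, +1)
RTT 7: cwnd = 34 MSS (congestion avoidance, +1)
RTT 8: cwnd = 35 MSS (congestion avoidance, +1)
RTT 9: cwnd = 36 MSS (congestion avoidance, +1)

36


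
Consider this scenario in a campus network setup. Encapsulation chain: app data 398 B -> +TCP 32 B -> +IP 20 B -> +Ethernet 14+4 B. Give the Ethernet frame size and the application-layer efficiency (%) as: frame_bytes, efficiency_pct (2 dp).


TCP segment = 398 + 32 = 430 B
IP packet = 430 + 20 = 450 B
Ethernet frame = 450 + 14 + 4 = 468 B
Efficiency = app / frame = 398 / 468 = 0.850427 = 85.0427% -> 85.04% (2 dp)

468, 85.04
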